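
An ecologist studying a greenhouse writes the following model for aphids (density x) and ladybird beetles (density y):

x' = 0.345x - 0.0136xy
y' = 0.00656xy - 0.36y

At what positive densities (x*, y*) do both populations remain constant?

x* ≈ 54.9, y* ≈ 25.4

Set dy/dt = 0 with y > 0: 0.00656x - 0.36 = 0, so x* = 0.36/0.00656 = 54.9.
Set dx/dt = 0 with x > 0: 0.345 - 0.0136y = 0, so y* = 0.345/0.0136 = 25.4.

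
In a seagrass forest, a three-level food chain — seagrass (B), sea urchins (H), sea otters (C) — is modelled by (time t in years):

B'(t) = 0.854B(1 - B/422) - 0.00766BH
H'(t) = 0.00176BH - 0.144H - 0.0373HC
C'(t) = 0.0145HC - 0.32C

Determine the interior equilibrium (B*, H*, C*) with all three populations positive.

B* ≈ 338, H* ≈ 22.1, C* ≈ 12.1

From dC/dt = 0: 0.0145H* = 0.32, so H* = 22.1.
From dB/dt = 0: 0.854(1 - B*/422) = 0.00766·22.1, giving B* = 422·(1 - 0.198) = 338.
From dH/dt = 0: 0.00176·338 - 0.144 = 0.0373C*, so C* = 0.452/0.0373 = 12.1.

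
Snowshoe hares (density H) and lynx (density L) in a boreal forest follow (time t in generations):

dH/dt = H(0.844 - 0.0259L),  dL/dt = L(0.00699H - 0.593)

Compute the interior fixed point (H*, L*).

Set dL/dt = 0 with L > 0: 0.00699H - 0.593 = 0, so H* = 0.593/0.00699 = 84.8.
Set dH/dt = 0 with H > 0: 0.844 - 0.0259L = 0, so L* = 0.844/0.0259 = 32.6.

H* ≈ 84.8, L* ≈ 32.6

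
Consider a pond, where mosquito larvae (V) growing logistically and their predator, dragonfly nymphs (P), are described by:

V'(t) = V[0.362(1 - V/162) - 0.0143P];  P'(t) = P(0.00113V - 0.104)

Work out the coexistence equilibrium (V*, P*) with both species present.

From dP/dt = 0 with P > 0: 0.00113V* = 0.104, so V* = 92.
Substitute into dV/dt = 0: 0.362(1 - 92/162) = 0.0143P*.
The bracket is 0.432, giving P* = 0.156/0.0143 = 10.9.

V* ≈ 92, P* ≈ 10.9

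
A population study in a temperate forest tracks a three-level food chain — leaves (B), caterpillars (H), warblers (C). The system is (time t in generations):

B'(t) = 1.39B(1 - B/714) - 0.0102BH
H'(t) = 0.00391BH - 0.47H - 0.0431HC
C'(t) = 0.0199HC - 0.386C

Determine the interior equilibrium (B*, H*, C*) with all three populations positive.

B* ≈ 612, H* ≈ 19.4, C* ≈ 44.6

From dC/dt = 0: 0.0199H* = 0.386, so H* = 19.4.
From dB/dt = 0: 1.39(1 - B*/714) = 0.0102·19.4, giving B* = 714·(1 - 0.142) = 612.
From dH/dt = 0: 0.00391·612 - 0.47 = 0.0431C*, so C* = 1.92/0.0431 = 44.6.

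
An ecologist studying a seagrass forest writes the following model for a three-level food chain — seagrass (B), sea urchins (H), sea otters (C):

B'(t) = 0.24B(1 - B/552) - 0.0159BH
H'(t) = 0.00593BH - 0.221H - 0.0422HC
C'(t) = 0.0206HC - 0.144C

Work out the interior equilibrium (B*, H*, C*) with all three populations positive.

B* ≈ 296, H* ≈ 6.99, C* ≈ 36.4

From dC/dt = 0: 0.0206H* = 0.144, so H* = 6.99.
From dB/dt = 0: 0.24(1 - B*/552) = 0.0159·6.99, giving B* = 552·(1 - 0.463) = 296.
From dH/dt = 0: 0.00593·296 - 0.221 = 0.0422C*, so C* = 1.54/0.0422 = 36.4.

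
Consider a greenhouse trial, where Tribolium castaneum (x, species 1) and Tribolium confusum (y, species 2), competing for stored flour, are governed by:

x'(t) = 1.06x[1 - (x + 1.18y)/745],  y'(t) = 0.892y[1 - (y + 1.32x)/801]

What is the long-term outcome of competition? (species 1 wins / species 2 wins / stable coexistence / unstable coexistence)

Compare the nullcline intercepts: K1/α12 = 745/1.18 = 631 < K2 = 801; K2/α21 = 801/1.32 = 607 < K1 = 745.
Since both are reversed, neither can invade when rare; the interior point is a saddle.

unstable coexistence (outcome depends on initial conditions)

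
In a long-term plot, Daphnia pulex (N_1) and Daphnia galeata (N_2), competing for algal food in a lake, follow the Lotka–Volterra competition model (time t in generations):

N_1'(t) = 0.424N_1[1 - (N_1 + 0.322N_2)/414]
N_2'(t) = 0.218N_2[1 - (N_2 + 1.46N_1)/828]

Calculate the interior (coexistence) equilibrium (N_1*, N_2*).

Setting both brackets to zero gives the nullclines N_1 + 0.322N_2 = 414 and 1.46N_1 + N_2 = 828.
Substituting N_2 = 828 - 1.46N_1 into the first: N_1(1 - 0.322·1.46) = 414 - 0.322·828.
So N_1* = 147/0.53 = 278, and then N_2* = 828 - 1.46·278 = 422.

N_1* ≈ 278, N_2* ≈ 422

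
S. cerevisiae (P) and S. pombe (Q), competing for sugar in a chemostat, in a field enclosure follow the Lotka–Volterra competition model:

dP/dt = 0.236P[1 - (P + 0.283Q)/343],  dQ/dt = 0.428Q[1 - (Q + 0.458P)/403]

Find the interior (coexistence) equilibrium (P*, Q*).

P* ≈ 263, Q* ≈ 283

Setting both brackets to zero gives the nullclines P + 0.283Q = 343 and 0.458P + Q = 403.
Substituting Q = 403 - 0.458P into the first: P(1 - 0.283·0.458) = 343 - 0.283·403.
So P* = 229/0.87 = 263, and then Q* = 403 - 0.458·263 = 283.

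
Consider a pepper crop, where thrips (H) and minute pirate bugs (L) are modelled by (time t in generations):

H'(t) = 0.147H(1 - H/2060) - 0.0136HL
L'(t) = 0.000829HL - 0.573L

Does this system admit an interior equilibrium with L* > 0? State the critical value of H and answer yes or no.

The predator equation gives dL/dt > 0 only when H > 0.573/0.000829 = 691.
Without the predator, H → K = 2060. Since 2060 > 691, the predator can invade and persist.

Threshold H = 691; K > 691, so yes, the predator persists.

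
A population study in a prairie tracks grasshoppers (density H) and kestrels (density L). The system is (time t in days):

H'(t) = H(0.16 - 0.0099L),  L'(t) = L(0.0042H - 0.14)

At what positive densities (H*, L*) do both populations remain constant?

H* ≈ 33.3, L* ≈ 16.2

Set dL/dt = 0 with L > 0: 0.0042H - 0.14 = 0, so H* = 0.14/0.0042 = 33.3.
Set dH/dt = 0 with H > 0: 0.16 - 0.0099L = 0, so L* = 0.16/0.0099 = 16.2.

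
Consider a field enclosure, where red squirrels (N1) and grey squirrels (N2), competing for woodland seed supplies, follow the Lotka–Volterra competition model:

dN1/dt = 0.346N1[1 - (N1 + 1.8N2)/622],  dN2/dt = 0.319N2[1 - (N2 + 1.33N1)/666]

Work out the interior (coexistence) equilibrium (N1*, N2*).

N1* ≈ 414, N2* ≈ 116

Setting both brackets to zero gives the nullclines N1 + 1.8N2 = 622 and 1.33N1 + N2 = 666.
Substituting N2 = 666 - 1.33N1 into the first: N1(1 - 1.8·1.33) = 622 - 1.8·666.
So N1* = -577/-1.39 = 414, and then N2* = 666 - 1.33·414 = 116.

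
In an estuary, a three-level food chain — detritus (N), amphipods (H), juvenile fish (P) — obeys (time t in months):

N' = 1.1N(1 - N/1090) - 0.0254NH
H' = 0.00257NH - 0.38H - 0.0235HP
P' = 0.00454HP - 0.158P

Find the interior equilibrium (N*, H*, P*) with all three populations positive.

N* ≈ 214, H* ≈ 34.8, P* ≈ 7.24

From dP/dt = 0: 0.00454H* = 0.158, so H* = 34.8.
From dN/dt = 0: 1.1(1 - N*/1090) = 0.0254·34.8, giving N* = 1090·(1 - 0.804) = 214.
From dH/dt = 0: 0.00257·214 - 0.38 = 0.0235P*, so P* = 0.17/0.0235 = 7.24.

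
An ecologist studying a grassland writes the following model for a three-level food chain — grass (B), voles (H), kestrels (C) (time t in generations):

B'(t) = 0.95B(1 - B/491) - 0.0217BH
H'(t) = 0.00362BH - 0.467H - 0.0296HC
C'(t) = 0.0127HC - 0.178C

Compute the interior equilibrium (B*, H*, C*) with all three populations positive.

B* ≈ 334, H* ≈ 14, C* ≈ 25

From dC/dt = 0: 0.0127H* = 0.178, so H* = 14.
From dB/dt = 0: 0.95(1 - B*/491) = 0.0217·14, giving B* = 491·(1 - 0.32) = 334.
From dH/dt = 0: 0.00362·334 - 0.467 = 0.0296C*, so C* = 0.741/0.0296 = 25.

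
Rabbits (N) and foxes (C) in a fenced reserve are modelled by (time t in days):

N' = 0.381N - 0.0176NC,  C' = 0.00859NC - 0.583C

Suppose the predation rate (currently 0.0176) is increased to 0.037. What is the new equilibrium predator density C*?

C* ≈ 10.3

At the interior fixed point, setting dN/dt = 0 with N > 0 fixes C* = (prey growth rate)/(NC coefficient) — independent of the other coefficients.
With the change, C* = 0.381/0.037 = 10.3; it falls from 21.6.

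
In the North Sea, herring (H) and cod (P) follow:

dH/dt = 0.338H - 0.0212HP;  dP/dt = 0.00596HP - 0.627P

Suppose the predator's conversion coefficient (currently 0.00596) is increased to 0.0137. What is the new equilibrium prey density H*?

At the interior fixed point, setting dP/dt = 0 with P > 0 fixes H* = (predator death rate)/(HP coefficient) — independent of the other coefficients.
With the change, H* = 0.627/0.0137 = 45.8; it falls from 105.

H* ≈ 45.8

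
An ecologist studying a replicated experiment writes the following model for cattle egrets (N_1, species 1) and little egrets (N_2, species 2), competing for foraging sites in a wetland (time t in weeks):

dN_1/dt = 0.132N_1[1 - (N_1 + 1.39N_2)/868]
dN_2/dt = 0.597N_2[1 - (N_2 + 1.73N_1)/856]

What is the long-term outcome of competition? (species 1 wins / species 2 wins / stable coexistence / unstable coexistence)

Compare the nullcline intercepts: K1/α12 = 868/1.39 = 624 < K2 = 856; K2/α21 = 856/1.73 = 495 < K1 = 868.
Since both are reversed, neither can invade when rare; the interior point is a saddle.

unstable coexistence (outcome depends on initial conditions)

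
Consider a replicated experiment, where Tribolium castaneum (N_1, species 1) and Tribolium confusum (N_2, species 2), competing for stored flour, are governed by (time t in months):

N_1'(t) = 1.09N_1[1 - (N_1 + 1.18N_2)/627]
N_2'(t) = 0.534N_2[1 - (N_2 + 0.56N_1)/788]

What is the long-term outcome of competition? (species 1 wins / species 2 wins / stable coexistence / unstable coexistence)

species 2 excludes species 1

Compare the nullcline intercepts: K1/α12 = 627/1.18 = 531 < K2 = 788; K2/α21 = 788/0.56 = 1410 > K1 = 627.
Since the inequalities point opposite ways, species 2 can invade but species 1 cannot.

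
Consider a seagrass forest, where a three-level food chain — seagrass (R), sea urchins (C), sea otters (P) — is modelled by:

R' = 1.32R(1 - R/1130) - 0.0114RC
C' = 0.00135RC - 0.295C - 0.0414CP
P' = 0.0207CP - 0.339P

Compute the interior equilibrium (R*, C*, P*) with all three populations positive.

From dP/dt = 0: 0.0207C* = 0.339, so C* = 16.4.
From dR/dt = 0: 1.32(1 - R*/1130) = 0.0114·16.4, giving R* = 1130·(1 - 0.141) = 970.
From dC/dt = 0: 0.00135·970 - 0.295 = 0.0414P*, so P* = 1.01/0.0414 = 24.5.

R* ≈ 970, C* ≈ 16.4, P* ≈ 24.5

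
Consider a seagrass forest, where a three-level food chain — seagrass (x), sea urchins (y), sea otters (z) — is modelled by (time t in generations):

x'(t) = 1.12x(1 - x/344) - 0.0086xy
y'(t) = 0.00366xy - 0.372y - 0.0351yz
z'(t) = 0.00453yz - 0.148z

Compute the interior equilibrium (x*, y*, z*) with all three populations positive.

x* ≈ 258, y* ≈ 32.7, z* ≈ 16.3

From dz/dt = 0: 0.00453y* = 0.148, so y* = 32.7.
From dx/dt = 0: 1.12(1 - x*/344) = 0.0086·32.7, giving x* = 344·(1 - 0.251) = 258.
From dy/dt = 0: 0.00366·258 - 0.372 = 0.0351z*, so z* = 0.571/0.0351 = 16.3.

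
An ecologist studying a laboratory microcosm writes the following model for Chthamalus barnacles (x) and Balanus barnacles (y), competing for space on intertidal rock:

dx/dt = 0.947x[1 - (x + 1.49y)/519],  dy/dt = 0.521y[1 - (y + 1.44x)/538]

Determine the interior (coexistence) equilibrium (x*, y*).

x* ≈ 247, y* ≈ 183

Setting both brackets to zero gives the nullclines x + 1.49y = 519 and 1.44x + y = 538.
Substituting y = 538 - 1.44x into the first: x(1 - 1.49·1.44) = 519 - 1.49·538.
So x* = -283/-1.15 = 247, and then y* = 538 - 1.44·247 = 183.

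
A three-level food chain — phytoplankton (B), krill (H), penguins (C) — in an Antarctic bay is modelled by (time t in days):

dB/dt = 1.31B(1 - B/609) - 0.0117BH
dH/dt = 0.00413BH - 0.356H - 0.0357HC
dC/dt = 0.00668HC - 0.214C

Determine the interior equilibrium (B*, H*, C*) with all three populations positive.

B* ≈ 435, H* ≈ 32, C* ≈ 40.3

From dC/dt = 0: 0.00668H* = 0.214, so H* = 32.
From dB/dt = 0: 1.31(1 - B*/609) = 0.0117·32, giving B* = 609·(1 - 0.286) = 435.
From dH/dt = 0: 0.00413·435 - 0.356 = 0.0357C*, so C* = 1.44/0.0357 = 40.3.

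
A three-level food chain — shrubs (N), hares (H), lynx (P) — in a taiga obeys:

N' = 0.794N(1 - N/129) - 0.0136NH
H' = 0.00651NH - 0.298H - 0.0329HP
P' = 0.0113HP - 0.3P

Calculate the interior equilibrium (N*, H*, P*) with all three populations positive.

N* ≈ 70.3, H* ≈ 26.5, P* ≈ 4.86

From dP/dt = 0: 0.0113H* = 0.3, so H* = 26.5.
From dN/dt = 0: 0.794(1 - N*/129) = 0.0136·26.5, giving N* = 129·(1 - 0.455) = 70.3.
From dH/dt = 0: 0.00651·70.3 - 0.298 = 0.0329P*, so P* = 0.16/0.0329 = 4.86.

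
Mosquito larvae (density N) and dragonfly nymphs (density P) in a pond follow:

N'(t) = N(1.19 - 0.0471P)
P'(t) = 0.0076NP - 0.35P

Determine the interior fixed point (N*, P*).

Set dP/dt = 0 with P > 0: 0.0076N - 0.35 = 0, so N* = 0.35/0.0076 = 46.1.
Set dN/dt = 0 with N > 0: 1.19 - 0.0471P = 0, so P* = 1.19/0.0471 = 25.3.

N* ≈ 46.1, P* ≈ 25.3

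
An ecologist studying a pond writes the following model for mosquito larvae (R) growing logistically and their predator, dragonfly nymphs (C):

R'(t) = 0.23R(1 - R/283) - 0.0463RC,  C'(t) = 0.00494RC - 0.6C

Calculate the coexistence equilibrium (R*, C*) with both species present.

R* ≈ 121, C* ≈ 2.84

From dC/dt = 0 with C > 0: 0.00494R* = 0.6, so R* = 121.
Substitute into dR/dt = 0: 0.23(1 - 121/283) = 0.0463C*.
The bracket is 0.571, giving C* = 0.131/0.0463 = 2.84.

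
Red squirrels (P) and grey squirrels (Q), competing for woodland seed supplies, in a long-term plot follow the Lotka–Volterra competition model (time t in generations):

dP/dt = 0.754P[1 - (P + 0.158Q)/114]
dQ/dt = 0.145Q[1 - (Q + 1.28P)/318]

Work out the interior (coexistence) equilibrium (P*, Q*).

P* ≈ 79.9, Q* ≈ 216

Setting both brackets to zero gives the nullclines P + 0.158Q = 114 and 1.28P + Q = 318.
Substituting Q = 318 - 1.28P into the first: P(1 - 0.158·1.28) = 114 - 0.158·318.
So P* = 63.8/0.798 = 79.9, and then Q* = 318 - 1.28·79.9 = 216.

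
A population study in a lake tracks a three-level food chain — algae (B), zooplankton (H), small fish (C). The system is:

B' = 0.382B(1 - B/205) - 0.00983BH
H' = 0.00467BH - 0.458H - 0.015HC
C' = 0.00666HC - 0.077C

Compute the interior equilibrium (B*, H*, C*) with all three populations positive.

B* ≈ 144, H* ≈ 11.6, C* ≈ 14.3

From dC/dt = 0: 0.00666H* = 0.077, so H* = 11.6.
From dB/dt = 0: 0.382(1 - B*/205) = 0.00983·11.6, giving B* = 205·(1 - 0.298) = 144.
From dH/dt = 0: 0.00467·144 - 0.458 = 0.015C*, so C* = 0.215/0.015 = 14.3.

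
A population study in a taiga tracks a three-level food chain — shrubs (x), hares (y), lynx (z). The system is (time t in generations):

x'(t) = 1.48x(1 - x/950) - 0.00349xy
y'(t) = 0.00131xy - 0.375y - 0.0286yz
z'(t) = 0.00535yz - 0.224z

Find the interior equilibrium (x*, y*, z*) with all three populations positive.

From dz/dt = 0: 0.00535y* = 0.224, so y* = 41.9.
From dx/dt = 0: 1.48(1 - x*/950) = 0.00349·41.9, giving x* = 950·(1 - 0.0987) = 856.
From dy/dt = 0: 0.00131·856 - 0.375 = 0.0286z*, so z* = 0.747/0.0286 = 26.1.

x* ≈ 856, y* ≈ 41.9, z* ≈ 26.1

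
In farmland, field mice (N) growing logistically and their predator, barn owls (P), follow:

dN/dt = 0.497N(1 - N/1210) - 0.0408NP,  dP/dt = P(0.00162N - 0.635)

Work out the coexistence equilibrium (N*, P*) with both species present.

From dP/dt = 0 with P > 0: 0.00162N* = 0.635, so N* = 392.
Substitute into dN/dt = 0: 0.497(1 - 392/1210) = 0.0408P*.
The bracket is 0.676, giving P* = 0.336/0.0408 = 8.24.

N* ≈ 392, P* ≈ 8.24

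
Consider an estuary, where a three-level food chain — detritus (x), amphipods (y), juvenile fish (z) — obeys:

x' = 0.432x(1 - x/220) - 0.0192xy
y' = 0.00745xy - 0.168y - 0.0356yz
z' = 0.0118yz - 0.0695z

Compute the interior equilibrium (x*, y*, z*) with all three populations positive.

From dz/dt = 0: 0.0118y* = 0.0695, so y* = 5.89.
From dx/dt = 0: 0.432(1 - x*/220) = 0.0192·5.89, giving x* = 220·(1 - 0.262) = 162.
From dy/dt = 0: 0.00745·162 - 0.168 = 0.0356z*, so z* = 1.04/0.0356 = 29.3.

x* ≈ 162, y* ≈ 5.89, z* ≈ 29.3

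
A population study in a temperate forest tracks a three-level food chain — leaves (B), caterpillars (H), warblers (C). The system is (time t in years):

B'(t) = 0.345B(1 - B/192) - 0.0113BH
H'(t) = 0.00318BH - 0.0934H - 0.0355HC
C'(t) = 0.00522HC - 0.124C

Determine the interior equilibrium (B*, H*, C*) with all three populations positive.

B* ≈ 42.6, H* ≈ 23.8, C* ≈ 1.19

From dC/dt = 0: 0.00522H* = 0.124, so H* = 23.8.
From dB/dt = 0: 0.345(1 - B*/192) = 0.0113·23.8, giving B* = 192·(1 - 0.778) = 42.6.
From dH/dt = 0: 0.00318·42.6 - 0.0934 = 0.0355C*, so C* = 0.0421/0.0355 = 1.19.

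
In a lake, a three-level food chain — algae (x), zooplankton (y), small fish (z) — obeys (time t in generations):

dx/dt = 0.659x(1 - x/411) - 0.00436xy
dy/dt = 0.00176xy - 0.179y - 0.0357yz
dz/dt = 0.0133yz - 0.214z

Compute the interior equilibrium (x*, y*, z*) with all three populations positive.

x* ≈ 367, y* ≈ 16.1, z* ≈ 13.1

From dz/dt = 0: 0.0133y* = 0.214, so y* = 16.1.
From dx/dt = 0: 0.659(1 - x*/411) = 0.00436·16.1, giving x* = 411·(1 - 0.106) = 367.
From dy/dt = 0: 0.00176·367 - 0.179 = 0.0357z*, so z* = 0.467/0.0357 = 13.1.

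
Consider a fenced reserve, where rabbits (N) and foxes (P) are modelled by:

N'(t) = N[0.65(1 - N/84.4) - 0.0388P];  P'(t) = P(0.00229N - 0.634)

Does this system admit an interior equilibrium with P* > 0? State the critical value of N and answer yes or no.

The predator equation gives dP/dt > 0 only when N > 0.634/0.00229 = 277.
Without the predator, N → K = 84.4. Since 84.4 < 277, the predator cannot invade.

Threshold N = 277; K < 277, so no, the predator goes extinct.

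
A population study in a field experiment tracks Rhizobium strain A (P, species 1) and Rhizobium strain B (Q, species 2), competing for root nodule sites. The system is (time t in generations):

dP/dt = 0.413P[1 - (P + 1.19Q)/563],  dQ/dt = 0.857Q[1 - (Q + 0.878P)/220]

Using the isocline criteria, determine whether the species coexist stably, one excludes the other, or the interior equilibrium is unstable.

species 1 excludes species 2

Compare the nullcline intercepts: K1/α12 = 563/1.19 = 473 > K2 = 220; K2/α21 = 220/0.878 = 251 < K1 = 563.
Since the inequalities point opposite ways, species 1 can invade but species 2 cannot.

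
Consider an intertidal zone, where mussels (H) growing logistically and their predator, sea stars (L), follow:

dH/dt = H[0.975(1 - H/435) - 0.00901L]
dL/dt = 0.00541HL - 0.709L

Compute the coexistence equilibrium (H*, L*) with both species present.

From dL/dt = 0 with L > 0: 0.00541H* = 0.709, so H* = 131.
Substitute into dH/dt = 0: 0.975(1 - 131/435) = 0.00901L*.
The bracket is 0.699, giving L* = 0.681/0.00901 = 75.6.

H* ≈ 131, L* ≈ 75.6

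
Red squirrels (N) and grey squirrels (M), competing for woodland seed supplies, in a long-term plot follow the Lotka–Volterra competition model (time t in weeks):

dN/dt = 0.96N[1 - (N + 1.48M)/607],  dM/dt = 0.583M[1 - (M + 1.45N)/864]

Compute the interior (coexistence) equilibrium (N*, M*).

N* ≈ 586, M* ≈ 14.1

Setting both brackets to zero gives the nullclines N + 1.48M = 607 and 1.45N + M = 864.
Substituting M = 864 - 1.45N into the first: N(1 - 1.48·1.45) = 607 - 1.48·864.
So N* = -672/-1.15 = 586, and then M* = 864 - 1.45·586 = 14.1.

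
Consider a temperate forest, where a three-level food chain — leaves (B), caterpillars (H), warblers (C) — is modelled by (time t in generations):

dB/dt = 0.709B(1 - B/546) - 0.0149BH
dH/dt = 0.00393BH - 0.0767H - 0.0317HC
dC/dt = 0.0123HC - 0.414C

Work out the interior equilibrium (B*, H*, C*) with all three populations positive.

From dC/dt = 0: 0.0123H* = 0.414, so H* = 33.7.
From dB/dt = 0: 0.709(1 - B*/546) = 0.0149·33.7, giving B* = 546·(1 - 0.707) = 160.
From dH/dt = 0: 0.00393·160 - 0.0767 = 0.0317C*, so C* = 0.551/0.0317 = 17.4.

B* ≈ 160, H* ≈ 33.7, C* ≈ 17.4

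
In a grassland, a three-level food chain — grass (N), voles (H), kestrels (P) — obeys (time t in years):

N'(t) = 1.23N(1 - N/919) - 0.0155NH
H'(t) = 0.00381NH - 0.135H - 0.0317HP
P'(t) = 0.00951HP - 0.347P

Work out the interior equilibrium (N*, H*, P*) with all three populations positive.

From dP/dt = 0: 0.00951H* = 0.347, so H* = 36.5.
From dN/dt = 0: 1.23(1 - N*/919) = 0.0155·36.5, giving N* = 919·(1 - 0.46) = 496.
From dH/dt = 0: 0.00381·496 - 0.135 = 0.0317P*, so P* = 1.76/0.0317 = 55.4.

N* ≈ 496, H* ≈ 36.5, P* ≈ 55.4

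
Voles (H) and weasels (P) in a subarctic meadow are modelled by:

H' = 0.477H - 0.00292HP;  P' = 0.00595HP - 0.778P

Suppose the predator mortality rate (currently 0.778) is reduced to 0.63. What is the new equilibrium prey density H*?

H* ≈ 106

At the interior fixed point, setting dP/dt = 0 with P > 0 fixes H* = (predator death rate)/(HP coefficient) — independent of the other coefficients.
With the change, H* = 0.63/0.00595 = 106; it falls from 131.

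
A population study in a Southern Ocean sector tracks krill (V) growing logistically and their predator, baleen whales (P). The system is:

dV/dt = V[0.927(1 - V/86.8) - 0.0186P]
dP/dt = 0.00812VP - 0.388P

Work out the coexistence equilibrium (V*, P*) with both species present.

From dP/dt = 0 with P > 0: 0.00812V* = 0.388, so V* = 47.8.
Substitute into dV/dt = 0: 0.927(1 - 47.8/86.8) = 0.0186P*.
The bracket is 0.45, giving P* = 0.417/0.0186 = 22.4.

V* ≈ 47.8, P* ≈ 22.4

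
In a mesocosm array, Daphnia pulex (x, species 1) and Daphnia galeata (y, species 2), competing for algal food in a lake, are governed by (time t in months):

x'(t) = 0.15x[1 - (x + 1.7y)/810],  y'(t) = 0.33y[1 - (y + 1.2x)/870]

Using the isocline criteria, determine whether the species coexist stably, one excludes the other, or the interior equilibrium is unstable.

unstable coexistence (outcome depends on initial conditions)

Compare the nullcline intercepts: K1/α12 = 810/1.7 = 476 < K2 = 870; K2/α21 = 870/1.2 = 725 < K1 = 810.
Since both are reversed, neither can invade when rare; the interior point is a saddle.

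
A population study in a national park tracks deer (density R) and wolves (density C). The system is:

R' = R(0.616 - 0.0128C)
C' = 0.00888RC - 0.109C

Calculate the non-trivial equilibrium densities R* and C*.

R* ≈ 12.3, C* ≈ 48.1

Set dC/dt = 0 with C > 0: 0.00888R - 0.109 = 0, so R* = 0.109/0.00888 = 12.3.
Set dR/dt = 0 with R > 0: 0.616 - 0.0128C = 0, so C* = 0.616/0.0128 = 48.1.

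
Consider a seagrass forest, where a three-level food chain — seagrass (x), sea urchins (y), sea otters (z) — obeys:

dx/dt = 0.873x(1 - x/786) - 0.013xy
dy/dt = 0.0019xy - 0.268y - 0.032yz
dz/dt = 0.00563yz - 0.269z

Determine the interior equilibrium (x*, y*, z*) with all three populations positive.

x* ≈ 227, y* ≈ 47.8, z* ≈ 5.09

From dz/dt = 0: 0.00563y* = 0.269, so y* = 47.8.
From dx/dt = 0: 0.873(1 - x*/786) = 0.013·47.8, giving x* = 786·(1 - 0.711) = 227.
From dy/dt = 0: 0.0019·227 - 0.268 = 0.032z*, so z* = 0.163/0.032 = 5.09.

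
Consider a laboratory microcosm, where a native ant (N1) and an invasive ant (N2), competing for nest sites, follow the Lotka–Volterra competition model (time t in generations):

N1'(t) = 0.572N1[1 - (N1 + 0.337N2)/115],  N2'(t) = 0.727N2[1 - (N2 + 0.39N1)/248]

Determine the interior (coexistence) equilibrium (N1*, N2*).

N1* ≈ 36.2, N2* ≈ 234

Setting both brackets to zero gives the nullclines N1 + 0.337N2 = 115 and 0.39N1 + N2 = 248.
Substituting N2 = 248 - 0.39N1 into the first: N1(1 - 0.337·0.39) = 115 - 0.337·248.
So N1* = 31.4/0.869 = 36.2, and then N2* = 248 - 0.39·36.2 = 234.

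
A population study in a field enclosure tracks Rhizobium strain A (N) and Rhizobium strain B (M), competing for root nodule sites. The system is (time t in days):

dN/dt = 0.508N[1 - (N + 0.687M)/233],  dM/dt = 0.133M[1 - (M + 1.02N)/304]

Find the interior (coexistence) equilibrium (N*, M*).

Setting both brackets to zero gives the nullclines N + 0.687M = 233 and 1.02N + M = 304.
Substituting M = 304 - 1.02N into the first: N(1 - 0.687·1.02) = 233 - 0.687·304.
So N* = 24.2/0.299 = 80.7, and then M* = 304 - 1.02·80.7 = 222.

N* ≈ 80.7, M* ≈ 222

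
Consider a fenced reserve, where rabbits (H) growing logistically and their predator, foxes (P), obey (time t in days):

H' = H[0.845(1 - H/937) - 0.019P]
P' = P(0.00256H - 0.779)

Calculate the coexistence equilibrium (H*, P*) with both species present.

H* ≈ 304, P* ≈ 30

From dP/dt = 0 with P > 0: 0.00256H* = 0.779, so H* = 304.
Substitute into dH/dt = 0: 0.845(1 - 304/937) = 0.019P*.
The bracket is 0.675, giving P* = 0.571/0.019 = 30.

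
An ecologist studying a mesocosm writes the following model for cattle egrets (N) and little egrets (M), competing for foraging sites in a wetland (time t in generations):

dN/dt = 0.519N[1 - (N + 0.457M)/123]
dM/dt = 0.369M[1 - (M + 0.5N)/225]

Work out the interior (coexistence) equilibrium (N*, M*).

N* ≈ 26.2, M* ≈ 212

Setting both brackets to zero gives the nullclines N + 0.457M = 123 and 0.5N + M = 225.
Substituting M = 225 - 0.5N into the first: N(1 - 0.457·0.5) = 123 - 0.457·225.
So N* = 20.2/0.771 = 26.2, and then M* = 225 - 0.5·26.2 = 212.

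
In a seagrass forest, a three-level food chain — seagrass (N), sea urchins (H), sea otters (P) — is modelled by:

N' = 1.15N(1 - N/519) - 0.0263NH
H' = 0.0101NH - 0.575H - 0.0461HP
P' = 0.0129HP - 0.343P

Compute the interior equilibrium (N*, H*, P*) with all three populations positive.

From dP/dt = 0: 0.0129H* = 0.343, so H* = 26.6.
From dN/dt = 0: 1.15(1 - N*/519) = 0.0263·26.6, giving N* = 519·(1 - 0.608) = 203.
From dH/dt = 0: 0.0101·203 - 0.575 = 0.0461P*, so P* = 1.48/0.0461 = 32.1.

N* ≈ 203, H* ≈ 26.6, P* ≈ 32.1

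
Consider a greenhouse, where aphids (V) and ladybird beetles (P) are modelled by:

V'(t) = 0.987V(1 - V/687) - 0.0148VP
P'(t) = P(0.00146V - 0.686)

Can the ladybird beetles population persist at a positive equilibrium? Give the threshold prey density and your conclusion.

Threshold V = 470; K > 470, so yes, the predator persists.

The predator equation gives dP/dt > 0 only when V > 0.686/0.00146 = 470.
Without the predator, V → K = 687. Since 687 > 470, the predator can invade and persist.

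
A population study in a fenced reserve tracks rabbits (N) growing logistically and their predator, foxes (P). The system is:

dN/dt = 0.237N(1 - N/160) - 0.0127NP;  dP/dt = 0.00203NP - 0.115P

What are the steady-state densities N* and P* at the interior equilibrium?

From dP/dt = 0 with P > 0: 0.00203N* = 0.115, so N* = 56.7.
Substitute into dN/dt = 0: 0.237(1 - 56.7/160) = 0.0127P*.
The bracket is 0.646, giving P* = 0.153/0.0127 = 12.1.

N* ≈ 56.7, P* ≈ 12.1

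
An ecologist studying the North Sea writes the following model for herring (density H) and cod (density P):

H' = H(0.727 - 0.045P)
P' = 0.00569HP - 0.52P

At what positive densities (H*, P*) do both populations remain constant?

H* ≈ 91.4, P* ≈ 16.2

Set dP/dt = 0 with P > 0: 0.00569H - 0.52 = 0, so H* = 0.52/0.00569 = 91.4.
Set dH/dt = 0 with H > 0: 0.727 - 0.045P = 0, so P* = 0.727/0.045 = 16.2.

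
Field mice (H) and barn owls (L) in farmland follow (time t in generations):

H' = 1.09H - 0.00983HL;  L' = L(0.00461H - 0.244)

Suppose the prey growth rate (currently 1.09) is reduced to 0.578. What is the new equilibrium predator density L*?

At the interior fixed point, setting dH/dt = 0 with H > 0 fixes L* = (prey growth rate)/(HL coefficient) — independent of the other coefficients.
With the change, L* = 0.578/0.00983 = 58.8; it falls from 111.

L* ≈ 58.8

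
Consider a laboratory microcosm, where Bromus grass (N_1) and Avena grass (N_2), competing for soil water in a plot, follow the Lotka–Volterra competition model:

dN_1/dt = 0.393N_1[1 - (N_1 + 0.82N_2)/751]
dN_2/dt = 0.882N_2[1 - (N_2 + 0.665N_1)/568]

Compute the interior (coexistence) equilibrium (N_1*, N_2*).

N_1* ≈ 627, N_2* ≈ 151

Setting both brackets to zero gives the nullclines N_1 + 0.82N_2 = 751 and 0.665N_1 + N_2 = 568.
Substituting N_2 = 568 - 0.665N_1 into the first: N_1(1 - 0.82·0.665) = 751 - 0.82·568.
So N_1* = 285/0.455 = 627, and then N_2* = 568 - 0.665·627 = 151.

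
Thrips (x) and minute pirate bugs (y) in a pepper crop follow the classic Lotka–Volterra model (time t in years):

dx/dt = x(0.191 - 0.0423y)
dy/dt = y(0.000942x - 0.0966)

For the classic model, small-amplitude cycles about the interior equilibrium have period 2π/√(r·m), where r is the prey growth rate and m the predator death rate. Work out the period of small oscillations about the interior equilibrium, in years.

Here r = 0.191 and m = 0.0966, so r·m = 0.0185.
ω = √0.0185 = 0.136 per year, hence T = 2π/ω ≈ 46.3 years.

T ≈ 46.3 years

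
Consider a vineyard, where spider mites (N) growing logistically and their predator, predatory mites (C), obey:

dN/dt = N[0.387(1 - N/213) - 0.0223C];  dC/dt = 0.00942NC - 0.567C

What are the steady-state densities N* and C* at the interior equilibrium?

From dC/dt = 0 with C > 0: 0.00942N* = 0.567, so N* = 60.2.
Substitute into dN/dt = 0: 0.387(1 - 60.2/213) = 0.0223C*.
The bracket is 0.717, giving C* = 0.278/0.0223 = 12.5.

N* ≈ 60.2, C* ≈ 12.5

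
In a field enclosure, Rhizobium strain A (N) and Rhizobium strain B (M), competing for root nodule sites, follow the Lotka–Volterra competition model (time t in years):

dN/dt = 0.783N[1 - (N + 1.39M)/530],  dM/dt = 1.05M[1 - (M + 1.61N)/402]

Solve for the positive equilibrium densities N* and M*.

Setting both brackets to zero gives the nullclines N + 1.39M = 530 and 1.61N + M = 402.
Substituting M = 402 - 1.61N into the first: N(1 - 1.39·1.61) = 530 - 1.39·402.
So N* = -28.8/-1.24 = 23.2, and then M* = 402 - 1.61·23.2 = 365.

N* ≈ 23.2, M* ≈ 365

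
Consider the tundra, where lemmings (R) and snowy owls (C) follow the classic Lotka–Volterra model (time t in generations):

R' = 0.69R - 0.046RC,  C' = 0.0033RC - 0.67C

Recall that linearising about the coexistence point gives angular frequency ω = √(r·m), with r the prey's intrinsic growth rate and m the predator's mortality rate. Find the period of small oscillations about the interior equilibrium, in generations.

T ≈ 9.24 generations

Here r = 0.69 and m = 0.67, so r·m = 0.462.
ω = √0.462 = 0.68 per generation, hence T = 2π/ω ≈ 9.24 generations.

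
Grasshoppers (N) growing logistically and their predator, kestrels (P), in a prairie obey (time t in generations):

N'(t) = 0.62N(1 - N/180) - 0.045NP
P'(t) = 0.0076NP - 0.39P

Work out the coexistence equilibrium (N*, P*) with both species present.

N* ≈ 51.3, P* ≈ 9.85

From dP/dt = 0 with P > 0: 0.0076N* = 0.39, so N* = 51.3.
Substitute into dN/dt = 0: 0.62(1 - 51.3/180) = 0.045P*.
The bracket is 0.715, giving P* = 0.443/0.045 = 9.85.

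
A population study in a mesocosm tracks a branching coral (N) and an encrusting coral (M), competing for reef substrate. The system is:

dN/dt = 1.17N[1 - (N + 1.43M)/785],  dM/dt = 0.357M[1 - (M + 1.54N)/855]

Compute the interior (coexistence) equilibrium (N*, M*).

Setting both brackets to zero gives the nullclines N + 1.43M = 785 and 1.54N + M = 855.
Substituting M = 855 - 1.54N into the first: N(1 - 1.43·1.54) = 785 - 1.43·855.
So N* = -438/-1.2 = 364, and then M* = 855 - 1.54·364 = 294.

N* ≈ 364, M* ≈ 294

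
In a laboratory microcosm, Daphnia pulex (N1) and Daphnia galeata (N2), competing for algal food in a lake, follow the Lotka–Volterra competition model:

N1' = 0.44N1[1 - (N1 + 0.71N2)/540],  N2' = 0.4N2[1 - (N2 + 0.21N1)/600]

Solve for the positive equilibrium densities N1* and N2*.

Setting both brackets to zero gives the nullclines N1 + 0.71N2 = 540 and 0.21N1 + N2 = 600.
Substituting N2 = 600 - 0.21N1 into the first: N1(1 - 0.71·0.21) = 540 - 0.71·600.
So N1* = 114/0.851 = 134, and then N2* = 600 - 0.21·134 = 572.

N1* ≈ 134, N2* ≈ 572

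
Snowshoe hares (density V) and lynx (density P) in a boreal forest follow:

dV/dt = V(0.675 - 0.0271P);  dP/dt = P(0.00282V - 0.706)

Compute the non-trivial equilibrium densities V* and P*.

Set dP/dt = 0 with P > 0: 0.00282V - 0.706 = 0, so V* = 0.706/0.00282 = 250.
Set dV/dt = 0 with V > 0: 0.675 - 0.0271P = 0, so P* = 0.675/0.0271 = 24.9.

V* ≈ 250, P* ≈ 24.9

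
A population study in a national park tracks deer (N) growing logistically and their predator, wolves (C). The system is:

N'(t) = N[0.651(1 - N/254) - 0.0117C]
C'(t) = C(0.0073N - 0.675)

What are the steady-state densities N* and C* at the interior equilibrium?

From dC/dt = 0 with C > 0: 0.0073N* = 0.675, so N* = 92.5.
Substitute into dN/dt = 0: 0.651(1 - 92.5/254) = 0.0117C*.
The bracket is 0.636, giving C* = 0.414/0.0117 = 35.4.

N* ≈ 92.5, C* ≈ 35.4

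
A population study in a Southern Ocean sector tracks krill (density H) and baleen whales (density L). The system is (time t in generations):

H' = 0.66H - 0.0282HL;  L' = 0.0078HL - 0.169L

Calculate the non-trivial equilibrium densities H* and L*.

Set dL/dt = 0 with L > 0: 0.0078H - 0.169 = 0, so H* = 0.169/0.0078 = 21.7.
Set dH/dt = 0 with H > 0: 0.66 - 0.0282L = 0, so L* = 0.66/0.0282 = 23.4.

H* ≈ 21.7, L* ≈ 23.4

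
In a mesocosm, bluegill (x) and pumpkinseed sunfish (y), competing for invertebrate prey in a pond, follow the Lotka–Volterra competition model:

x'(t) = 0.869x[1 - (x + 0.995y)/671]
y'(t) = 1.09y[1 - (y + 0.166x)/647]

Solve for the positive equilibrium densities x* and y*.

Setting both brackets to zero gives the nullclines x + 0.995y = 671 and 0.166x + y = 647.
Substituting y = 647 - 0.166x into the first: x(1 - 0.995·0.166) = 671 - 0.995·647.
So x* = 27.2/0.835 = 32.6, and then y* = 647 - 0.166·32.6 = 642.

x* ≈ 32.6, y* ≈ 642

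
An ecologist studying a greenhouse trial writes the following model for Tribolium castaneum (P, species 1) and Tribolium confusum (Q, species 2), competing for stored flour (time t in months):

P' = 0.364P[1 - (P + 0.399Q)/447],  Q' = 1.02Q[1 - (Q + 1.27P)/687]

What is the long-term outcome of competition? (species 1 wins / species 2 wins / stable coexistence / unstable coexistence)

Compare the nullcline intercepts: K1/α12 = 447/0.399 = 1120 > K2 = 687; K2/α21 = 687/1.27 = 541 > K1 = 447.
Since both inequalities hold, each species can invade when rare, so the interior equilibrium is stable.

stable coexistence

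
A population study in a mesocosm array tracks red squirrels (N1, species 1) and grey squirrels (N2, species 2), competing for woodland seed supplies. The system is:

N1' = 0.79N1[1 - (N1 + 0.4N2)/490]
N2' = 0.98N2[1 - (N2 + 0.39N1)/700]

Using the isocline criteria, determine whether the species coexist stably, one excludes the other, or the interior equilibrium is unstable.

Compare the nullcline intercepts: K1/α12 = 490/0.4 = 1220 > K2 = 700; K2/α21 = 700/0.39 = 1790 > K1 = 490.
Since both inequalities hold, each species can invade when rare, so the interior equilibrium is stable.

stable coexistence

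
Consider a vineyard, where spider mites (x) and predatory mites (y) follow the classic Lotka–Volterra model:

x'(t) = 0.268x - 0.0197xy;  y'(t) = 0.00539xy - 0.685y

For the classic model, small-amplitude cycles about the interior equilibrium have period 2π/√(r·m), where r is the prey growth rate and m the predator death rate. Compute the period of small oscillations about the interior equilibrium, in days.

T ≈ 14.7 days

Here r = 0.268 and m = 0.685, so r·m = 0.184.
ω = √0.184 = 0.428 per day, hence T = 2π/ω ≈ 14.7 days.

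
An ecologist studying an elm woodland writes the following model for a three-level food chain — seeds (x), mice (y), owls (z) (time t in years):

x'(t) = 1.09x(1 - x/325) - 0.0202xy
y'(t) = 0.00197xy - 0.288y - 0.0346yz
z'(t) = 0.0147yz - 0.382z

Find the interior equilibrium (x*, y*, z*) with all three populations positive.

From dz/dt = 0: 0.0147y* = 0.382, so y* = 26.
From dx/dt = 0: 1.09(1 - x*/325) = 0.0202·26, giving x* = 325·(1 - 0.482) = 168.
From dy/dt = 0: 0.00197·168 - 0.288 = 0.0346z*, so z* = 0.0439/0.0346 = 1.27.

x* ≈ 168, y* ≈ 26, z* ≈ 1.27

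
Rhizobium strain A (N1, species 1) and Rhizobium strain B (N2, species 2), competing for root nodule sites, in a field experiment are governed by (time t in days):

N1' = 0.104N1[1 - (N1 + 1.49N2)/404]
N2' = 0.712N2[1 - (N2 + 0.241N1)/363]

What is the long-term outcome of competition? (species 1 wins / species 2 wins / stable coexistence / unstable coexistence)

Compare the nullcline intercepts: K1/α12 = 404/1.49 = 271 < K2 = 363; K2/α21 = 363/0.241 = 1510 > K1 = 404.
Since the inequalities point opposite ways, species 2 can invade but species 1 cannot.

species 2 excludes species 1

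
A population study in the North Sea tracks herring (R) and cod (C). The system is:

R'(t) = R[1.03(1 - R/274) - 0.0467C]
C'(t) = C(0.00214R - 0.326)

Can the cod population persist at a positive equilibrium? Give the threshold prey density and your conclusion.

The predator equation gives dC/dt > 0 only when R > 0.326/0.00214 = 152.
Without the predator, R → K = 274. Since 274 > 152, the predator can invade and persist.

Threshold R = 152; K > 152, so yes, the predator persists.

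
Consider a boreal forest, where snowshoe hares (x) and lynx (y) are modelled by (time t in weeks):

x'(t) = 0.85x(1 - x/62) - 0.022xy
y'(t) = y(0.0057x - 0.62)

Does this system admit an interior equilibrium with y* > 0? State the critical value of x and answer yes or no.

Threshold x = 109; K < 109, so no, the predator goes extinct.

The predator equation gives dy/dt > 0 only when x > 0.62/0.0057 = 109.
Without the predator, x → K = 62. Since 62 < 109, the predator cannot invade.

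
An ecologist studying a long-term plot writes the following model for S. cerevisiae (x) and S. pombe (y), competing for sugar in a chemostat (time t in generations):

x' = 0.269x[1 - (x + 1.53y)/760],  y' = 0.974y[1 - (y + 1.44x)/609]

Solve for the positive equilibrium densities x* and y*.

Setting both brackets to zero gives the nullclines x + 1.53y = 760 and 1.44x + y = 609.
Substituting y = 609 - 1.44x into the first: x(1 - 1.53·1.44) = 760 - 1.53·609.
So x* = -172/-1.2 = 143, and then y* = 609 - 1.44·143 = 403.

x* ≈ 143, y* ≈ 403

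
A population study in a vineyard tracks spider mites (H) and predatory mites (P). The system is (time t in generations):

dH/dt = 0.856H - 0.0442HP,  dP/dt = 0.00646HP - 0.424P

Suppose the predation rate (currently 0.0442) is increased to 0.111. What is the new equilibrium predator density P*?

At the interior fixed point, setting dH/dt = 0 with H > 0 fixes P* = (prey growth rate)/(HP coefficient) — independent of the other coefficients.
With the change, P* = 0.856/0.111 = 7.71; it falls from 19.4.

P* ≈ 7.71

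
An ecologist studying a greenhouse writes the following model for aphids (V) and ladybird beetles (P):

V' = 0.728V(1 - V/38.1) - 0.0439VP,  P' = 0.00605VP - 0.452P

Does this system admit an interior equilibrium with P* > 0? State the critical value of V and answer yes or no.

Threshold V = 74.7; K < 74.7, so no, the predator goes extinct.

The predator equation gives dP/dt > 0 only when V > 0.452/0.00605 = 74.7.
Without the predator, V → K = 38.1. Since 38.1 < 74.7, the predator cannot invade.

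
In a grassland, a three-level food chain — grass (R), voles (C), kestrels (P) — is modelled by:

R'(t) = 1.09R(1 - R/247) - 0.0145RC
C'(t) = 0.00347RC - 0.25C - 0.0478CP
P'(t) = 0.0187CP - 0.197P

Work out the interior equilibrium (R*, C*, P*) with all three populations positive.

R* ≈ 212, C* ≈ 10.5, P* ≈ 10.2

From dP/dt = 0: 0.0187C* = 0.197, so C* = 10.5.
From dR/dt = 0: 1.09(1 - R*/247) = 0.0145·10.5, giving R* = 247·(1 - 0.14) = 212.
From dC/dt = 0: 0.00347·212 - 0.25 = 0.0478P*, so P* = 0.487/0.0478 = 10.2.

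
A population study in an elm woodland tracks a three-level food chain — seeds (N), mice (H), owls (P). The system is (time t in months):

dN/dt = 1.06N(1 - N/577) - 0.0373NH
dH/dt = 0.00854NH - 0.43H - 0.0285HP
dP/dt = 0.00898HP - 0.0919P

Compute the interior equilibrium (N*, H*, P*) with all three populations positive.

N* ≈ 369, H* ≈ 10.2, P* ≈ 95.5

From dP/dt = 0: 0.00898H* = 0.0919, so H* = 10.2.
From dN/dt = 0: 1.06(1 - N*/577) = 0.0373·10.2, giving N* = 577·(1 - 0.36) = 369.
From dH/dt = 0: 0.00854·369 - 0.43 = 0.0285P*, so P* = 2.72/0.0285 = 95.5.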